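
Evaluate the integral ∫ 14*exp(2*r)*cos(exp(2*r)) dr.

7*sin(exp(2*r)) + C

Let u = exp(2*r), so du = (2*exp(2*r)) dr.
Rewriting, the integral becomes 7·∫ cos(u) du = 7·sin(u).
Substituting back, u = exp(2*r).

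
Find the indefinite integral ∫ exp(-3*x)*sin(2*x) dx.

Let I denote the integral. Integrate by parts with u = sin(2*x), dv = exp(-3*x) dx, so v = -exp(-3*x)/3: I = -exp(-3*x)*sin(2*x)/3 + (2/3)·∫ exp(-3*x)*cos(2*x) dx.
Apply parts again with u = cos(2*x), dv = exp(-3*x) dx: ∫ exp(-3*x)*cos(2*x) dx = -exp(-3*x)*cos(2*x)/3 − (2/3)·I. Substituting back brings back I: I = -exp(-3*x)*sin(2*x)/3 - 2*exp(-3*x)*cos(2*x)/9 − (4/9)·I.
Solving for I: (1 + 4/9)·I equals the remaining terms, so I = (9/13)·(-exp(-3*x)*sin(2*x)/3 - 2*exp(-3*x)*cos(2*x)/9).

-3*exp(-3*x)*sin(2*x)/13 - 2*exp(-3*x)*cos(2*x)/13 + C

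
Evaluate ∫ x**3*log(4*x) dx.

x**4*(log(x) + 2*log(2))/4 - x**4/16 + C

Use integration by parts with u = log(4*x), dv = x**3 dx.
Then du = 1/x dx and v = x**4/4.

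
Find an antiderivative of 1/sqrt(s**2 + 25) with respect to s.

log(s + sqrt(s**2 + 25)) + C

Substitute s = 5·tan(θ), so ds = 5·sec(θ)^2 dθ and the radical becomes sqrt(s**2 + 25) = 5·sec(θ) by the Pythagorean identity.
Integrate the resulting trig expression in θ, then back-substitute tan(θ) = s/5, sec(θ) = sqrt(s**2 + 25)/5 (absorbing any constant into C).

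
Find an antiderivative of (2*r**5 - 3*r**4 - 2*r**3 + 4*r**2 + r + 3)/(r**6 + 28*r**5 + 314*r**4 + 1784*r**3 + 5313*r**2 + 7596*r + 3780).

log(r + 1)/400 + 71*log(r + 3)/16 - 7777*log(r + 5)/16 - 8711*log(r + 6)/25 + 13313*log(r + 7)/16 - 6289/(5*r + 30) + C

Factor the denominator: (r + 1)*(r + 3)*(r + 5)*(r + 6)**2*(r + 7).
Partial-fraction decomposition: 13313/(16*(r + 7)) - 8711/(25*(r + 6)) + 6289/(5*(r + 6)**2) - 7777/(16*(r + 5)) + 71/(16*(r + 3)) + 1/(400*(r + 1)).
Integrate each term; A/(r−a) gives A·log|r−a|; A/(r−a)² gives −A/(r−a).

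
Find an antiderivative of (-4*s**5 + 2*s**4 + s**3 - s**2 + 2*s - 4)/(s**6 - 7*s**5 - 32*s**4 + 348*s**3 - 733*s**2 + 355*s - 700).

Factor the denominator: (s - 5)**2*(s - 4)*(s + 7)*(s**2 + 1).
Partial-fraction decomposition: (118*s - 21)/(28730*(s**2 + 1)) - 3581/(3960*(s + 7)) - 3532/(187*(s - 4)) + 192107/(12168*(s - 5)) - 1393/(39*(s - 5)**2).
Integrate each term; A/(s−a) gives A·log|s−a|; the (Bs+D)/(s²+p²) term gives a log and an atan.

192107*log(s - 5)/12168 - 3532*log(s - 4)/187 - 3581*log(s + 7)/3960 + 59*log(s**2 + 1)/28730 - 21*atan(s)/28730 + 1393/(39*s - 195) + C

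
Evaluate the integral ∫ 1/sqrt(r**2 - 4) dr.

log(r + sqrt(r**2 - 4)) + C

Substitute r = 2·sec(θ), so dr = 2·sec(θ)*tan(θ) dθ and the radical becomes sqrt(r**2 - 4) = 2·tan(θ) by the Pythagorean identity.
Integrate the resulting trig expression in θ, then back-substitute sec(θ) = r/2, tan(θ) = sqrt(r**2 - 4)/2 (absorbing any constant into C).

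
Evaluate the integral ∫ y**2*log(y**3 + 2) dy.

Let u = y**3 + 2, so du = (3*y**2) dy.
The integral becomes (1/3)·∫ log(u) du; integrate by parts with u′=log(u), dv′=du.

y**3*log(y**3 + 2)/3 - y**3/3 + 2*log(y**3 + 2)/3 + C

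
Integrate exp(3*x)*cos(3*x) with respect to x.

exp(3*x)*sin(3*x)/6 + exp(3*x)*cos(3*x)/6 + C

Let I denote the integral. Integrate by parts with u = cos(3*x), dv = exp(3*x) dx, so v = exp(3*x)/3: I = exp(3*x)*cos(3*x)/3 + ∫ exp(3*x)*sin(3*x) dx.
Apply parts again with u = sin(3*x), dv = exp(3*x) dx: ∫ exp(3*x)*sin(3*x) dx = exp(3*x)*sin(3*x)/3 − I. Substituting back brings back I: I = exp(3*x)*sin(3*x)/3 + exp(3*x)*cos(3*x)/3 − I.
Solving for I: (1 + 1)·I equals the remaining terms, so I = (1/2)·(exp(3*x)*sin(3*x)/3 + exp(3*x)*cos(3*x)/3).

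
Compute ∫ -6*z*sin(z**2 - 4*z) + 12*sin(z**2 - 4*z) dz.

3*cos(z**2 - 4*z) + C

Let u = z**2 - 4*z, so du = (2*z - 4) dz.
Rewriting, the integral becomes -3·∫ sin(u) du = -3·-cos(u).
Substituting back, u = z**2 - 4*z.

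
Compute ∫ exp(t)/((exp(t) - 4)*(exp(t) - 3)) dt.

log(exp(t) - 4) - log(exp(t) - 3) + C

Let u = e^t, du = e^t dt.
The integral becomes ∫ du/((u-3)(u-4)); decompose into partial fractions.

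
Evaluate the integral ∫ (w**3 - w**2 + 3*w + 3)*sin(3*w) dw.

-w**3*cos(3*w)/3 + w**2*sin(3*w)/3 + w**2*cos(3*w)/3 - 2*w*sin(3*w)/9 - 7*w*cos(3*w)/9 + 7*sin(3*w)/27 - 29*cos(3*w)/27 + C

Use integration by parts with u = w**3 - w**2 + 3*w + 3, dv = sin(3*w) dw, so v = -cos(3*w)/3.
Apply parts 3 times (tabular method): alternate signs, differentiate u down to 0, integrate dv up.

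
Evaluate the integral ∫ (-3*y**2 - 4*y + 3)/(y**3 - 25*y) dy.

-3*log(y)/25 - 46*log(y - 5)/25 - 26*log(y + 5)/25 + C

Factor the denominator: y*(y - 5)*(y + 5).
Partial-fraction decomposition: -26/(25*(y + 5)) - 46/(25*(y - 5)) - 3/(25*y).
Integrate each term: A/(y−a) contributes A·log|y−a|.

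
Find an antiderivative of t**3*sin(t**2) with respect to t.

-t**2*cos(t**2)/2 + sin(t**2)/2 + C

Let u = t², du = 2t dt; rewrite as (1/2)∫ u^1·sin(1u) du.
Now integrate by parts 1 time.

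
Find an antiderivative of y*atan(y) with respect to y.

Use integration by parts with u = arctan(y), dv = y dy.
Then du = 1/(y**2 + 1) dy.

y**2*atan(y)/2 - y/2 + atan(y)/2 + C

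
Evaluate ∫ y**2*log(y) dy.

y**3*log(y)/3 - y**3/9 + C

Use integration by parts with u = log(y), dv = y**2 dy.
Then du = 1/y dy and v = y**3/3.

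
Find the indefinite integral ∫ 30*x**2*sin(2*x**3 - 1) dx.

-5*cos(2*x**3 - 1) + C

Let u = 2*x**3 - 1, so du = (6*x**2) dx.
Rewriting, the integral becomes 5·∫ sin(u) du = 5·-cos(u).
Substituting back, u = 2*x**3 - 1.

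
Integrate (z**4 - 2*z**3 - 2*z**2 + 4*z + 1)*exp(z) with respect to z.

Use integration by parts with u = z**4 - 2*z**3 - 2*z**2 + 4*z + 1, dv = exp(z) dz, so v = exp(z).
Apply parts 4 times (tabular method): alternate signs, differentiate u down to 0, integrate dv up.

(z**4 - 6*z**3 + 16*z**2 - 28*z + 29)*exp(z) + C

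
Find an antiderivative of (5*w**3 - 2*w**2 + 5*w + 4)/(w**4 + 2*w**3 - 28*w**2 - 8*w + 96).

Factor the denominator: (w - 4)*(w - 2)*(w + 2)*(w + 6).
Partial-fraction decomposition: 589/(160*(w + 6)) - 9/(16*(w + 2)) - 23/(32*(w - 2)) + 13/(5*(w - 4)).
Integrate each term: A/(w−a) contributes A·log|w−a|.

13*log(w - 4)/5 - 23*log(w - 2)/32 - 9*log(w + 2)/16 + 589*log(w + 6)/160 + C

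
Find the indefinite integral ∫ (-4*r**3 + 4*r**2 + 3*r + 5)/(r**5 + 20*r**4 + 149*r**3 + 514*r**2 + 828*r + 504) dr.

Factor the denominator: (r + 2)**2*(r + 3)*(r + 6)*(r + 7).
Partial-fraction decomposition: 388/(25*(r + 7)) - 995/(48*(r + 6)) + 35/(3*(r + 3)) - 2583/(400*(r + 2)) + 47/(20*(r + 2)**2).
Integrate each term; A/(r−a) gives A·log|r−a|; A/(r−a)² gives −A/(r−a).

-2583*log(r + 2)/400 + 35*log(r + 3)/3 - 995*log(r + 6)/48 + 388*log(r + 7)/25 - 47/(20*r + 40) + C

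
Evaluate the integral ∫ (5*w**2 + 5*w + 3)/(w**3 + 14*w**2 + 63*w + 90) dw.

11*log(w + 3)/2 - 103*log(w + 5)/2 + 51*log(w + 6) + C

Factor the denominator: (w + 3)*(w + 5)*(w + 6).
Partial-fraction decomposition: 51/(w + 6) - 103/(2*(w + 5)) + 11/(2*(w + 3)).
Integrate each term: A/(w−a) contributes A·log|w−a|.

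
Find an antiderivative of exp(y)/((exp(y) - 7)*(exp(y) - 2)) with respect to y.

Let u = e^y, du = e^y dy.
The integral becomes ∫ du/((u-2)(u-7)); decompose into partial fractions.

log(exp(y) - 7)/5 - log(exp(y) - 2)/5 + C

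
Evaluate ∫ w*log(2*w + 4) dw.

Use integration by parts with u = log(2*w + 4), dv = w dw.
Then du = 2/(2*w + 4) dw and v = w**2/2.

w**2*log(2*w + 4)/2 - w**2/4 + w - 2*log(w + 2) + C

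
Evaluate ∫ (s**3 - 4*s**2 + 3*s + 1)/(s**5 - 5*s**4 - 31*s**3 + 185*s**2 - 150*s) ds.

Factor the denominator: s*(s - 5)**2*(s - 1)*(s + 6).
Partial-fraction decomposition: -377/(5082*(s + 6)) + 1/(112*(s - 1)) + 3481/(48400*(s - 5)) + 41/(220*(s - 5)**2) - 1/(150*s).
Integrate each term; A/(s−a) gives A·log|s−a|; A/(s−a)² gives −A/(s−a).

-log(s)/150 + 3481*log(s - 5)/48400 + log(s - 1)/112 - 377*log(s + 6)/5082 - 41/(220*s - 1100) + C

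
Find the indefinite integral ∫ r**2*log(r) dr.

r**3*log(r)/3 - r**3/9 + C

Use integration by parts with u = log(r), dv = r**2 dr.
Then du = 1/r dr and v = r**3/3.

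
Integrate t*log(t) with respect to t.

Use integration by parts with u = log(t), dv = t dt.
Then du = 1/t dt and v = t**2/2.

t**2*log(t)/2 - t**2/4 + C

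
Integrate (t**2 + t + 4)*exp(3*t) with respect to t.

Use integration by parts with u = t**2 + t + 4, dv = exp(3*t) dt, so v = exp(3*t)/3.
Apply parts 2 times (tabular method): alternate signs, differentiate u down to 0, integrate dv up.

(9*t**2 + 3*t + 35)*exp(3*t)/27 + C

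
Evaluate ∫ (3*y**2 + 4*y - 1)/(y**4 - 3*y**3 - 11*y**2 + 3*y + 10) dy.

Factor the denominator: (y - 5)*(y - 1)*(y + 1)*(y + 2).
Partial-fraction decomposition: -1/(7*(y + 2)) - 1/(6*(y + 1)) - 1/(4*(y - 1)) + 47/(84*(y - 5)).
Integrate each term: A/(y−a) contributes A·log|y−a|.

47*log(y - 5)/84 - log(y - 1)/4 - log(y + 1)/6 - log(y + 2)/7 + C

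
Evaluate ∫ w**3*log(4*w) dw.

Use integration by parts with u = log(4*w), dv = w**3 dw.
Then du = 1/w dw and v = w**4/4.

w**4*(log(w) + 2*log(2))/4 - w**4/16 + C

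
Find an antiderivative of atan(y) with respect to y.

Use integration by parts with u = arctan(y), dv = dy.
Then du = 1/(y**2 + 1) dy.

y*atan(y) - log(y**2 + 1)/2 + C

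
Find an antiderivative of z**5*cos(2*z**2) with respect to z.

Let u = z², du = 2z dz; rewrite as (1/2)∫ u^2·cos(2u) du.
Now integrate by parts 2 times.

z**4*sin(2*z**2)/4 + z**2*cos(2*z**2)/4 - sin(2*z**2)/8 + C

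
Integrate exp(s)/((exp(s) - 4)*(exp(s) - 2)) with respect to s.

Let u = e^s, du = e^s ds.
The integral becomes ∫ du/((u-2)(u-4)); decompose into partial fractions.

log(exp(s) - 4)/2 - log(exp(s) - 2)/2 + C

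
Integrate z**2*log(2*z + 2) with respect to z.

Use integration by parts with u = log(2*z + 2), dv = z**2 dz.
Then du = 2/(2*z + 2) dz and v = z**3/3.

z**3*log(2*z + 2)/3 - z**3/9 + z**2/6 - z/3 + log(z + 1)/3 + C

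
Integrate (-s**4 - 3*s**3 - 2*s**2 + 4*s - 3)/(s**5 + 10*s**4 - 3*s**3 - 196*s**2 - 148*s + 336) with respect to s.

Factor the denominator: (s - 4)*(s - 1)*(s + 2)*(s + 6)*(s + 7).
Partial-fraction decomposition: -1501/(440*(s + 7)) + 747/(280*(s + 6)) - 11/(360*(s + 2)) + 5/(504*(s - 1)) - 467/(1980*(s - 4)).
Integrate each term: A/(s−a) contributes A·log|s−a|.

-467*log(s - 4)/1980 + 5*log(s - 1)/504 - 11*log(s + 2)/360 + 747*log(s + 6)/280 - 1501*log(s + 7)/440 + C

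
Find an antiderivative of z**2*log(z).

Use integration by parts with u = log(z), dv = z**2 dz.
Then du = 1/z dz and v = z**3/3.

z**3*log(z)/3 - z**3/9 + C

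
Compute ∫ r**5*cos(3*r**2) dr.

Let u = r², du = 2r dr; rewrite as (1/2)∫ u^2·cos(3u) du.
Now integrate by parts 2 times.

r**4*sin(3*r**2)/6 + r**2*cos(3*r**2)/9 - sin(3*r**2)/27 + C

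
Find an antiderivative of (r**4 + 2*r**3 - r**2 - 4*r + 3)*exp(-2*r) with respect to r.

Use integration by parts with u = r**4 + 2*r**3 - r**2 - 4*r + 3, dv = exp(-2*r) dr, so v = -exp(-2*r)/2.
Apply parts 4 times (tabular method): alternate signs, differentiate u down to 0, integrate dv up.

(-2*r**4 - 8*r**3 - 10*r**2 - 2*r - 7)*exp(-2*r)/4 + C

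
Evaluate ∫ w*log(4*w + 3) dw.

w**2*log(4*w + 3)/2 - w**2/4 + 3*w/8 - 9*log(4*w + 3)/32 + C

Use integration by parts with u = log(4*w + 3), dv = w dw.
Then du = 4/(4*w + 3) dw and v = w**2/2.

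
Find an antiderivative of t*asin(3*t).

t**2*asin(3*t)/2 + t*sqrt(-9*t**2 + 1)/12 - asin(3*t)/36 + C

Use integration by parts with u = arcsin(3*t), dv = t dt.
Then du = 3/sqrt(-9*t**2 + 1) dt.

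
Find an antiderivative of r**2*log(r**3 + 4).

r**3*log(r**3 + 4)/3 - r**3/3 + 4*log(r**3 + 4)/3 + C

Let u = r**3 + 4, so du = (3*r**2) dr.
The integral becomes (1/3)·∫ log(u) du; integrate by parts with u′=log(u), dv′=du.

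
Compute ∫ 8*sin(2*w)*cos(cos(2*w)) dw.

Let u = cos(2*w), so du = (-2*sin(2*w)) dw.
Rewriting, the integral becomes -4·∫ cos(u) du = -4·sin(u).
Substituting back, u = cos(2*w).

-4*sin(cos(2*w)) + C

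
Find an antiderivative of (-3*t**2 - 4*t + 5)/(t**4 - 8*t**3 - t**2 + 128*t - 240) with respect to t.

-5*log(t - 5) + 59*log(t - 4)/8 - 17*log(t - 3)/7 + 3*log(t + 4)/56 + C

Factor the denominator: (t - 5)*(t - 4)*(t - 3)*(t + 4).
Partial-fraction decomposition: 3/(56*(t + 4)) - 17/(7*(t - 3)) + 59/(8*(t - 4)) - 5/(t - 5).
Integrate each term: A/(t−a) contributes A·log|t−a|.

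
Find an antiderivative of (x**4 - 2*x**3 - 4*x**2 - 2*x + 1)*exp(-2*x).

(-x**4 + 4*x**2 + 6*x + 2)*exp(-2*x)/2 + C

Use integration by parts with u = x**4 - 2*x**3 - 4*x**2 - 2*x + 1, dv = exp(-2*x) dx, so v = -exp(-2*x)/2.
Apply parts 4 times (tabular method): alternate signs, differentiate u down to 0, integrate dv up.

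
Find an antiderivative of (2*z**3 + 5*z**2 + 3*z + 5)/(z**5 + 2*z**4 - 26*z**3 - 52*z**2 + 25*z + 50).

79*log(z - 5)/336 - 5*log(z - 1)/48 + 5*log(z + 1)/48 - log(z + 2)/21 - 3*log(z + 5)/16 + C

Factor the denominator: (z - 5)*(z - 1)*(z + 1)*(z + 2)*(z + 5).
Partial-fraction decomposition: -3/(16*(z + 5)) - 1/(21*(z + 2)) + 5/(48*(z + 1)) - 5/(48*(z - 1)) + 79/(336*(z - 5)).
Integrate each term: A/(z−a) contributes A·log|z−a|.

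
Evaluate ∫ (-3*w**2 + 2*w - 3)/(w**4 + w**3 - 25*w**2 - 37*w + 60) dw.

Factor the denominator: (w - 5)*(w - 1)*(w + 3)*(w + 4).
Partial-fraction decomposition: 59/(45*(w + 4)) - 9/(8*(w + 3)) + 1/(20*(w - 1)) - 17/(72*(w - 5)).
Integrate each term: A/(w−a) contributes A·log|w−a|.

-17*log(w - 5)/72 + log(w - 1)/20 - 9*log(w + 3)/8 + 59*log(w + 4)/45 + C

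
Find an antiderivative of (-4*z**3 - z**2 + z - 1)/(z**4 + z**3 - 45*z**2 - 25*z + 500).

Factor the denominator: (z - 5)*(z - 4)*(z + 5)**2.
Partial-fraction decomposition: -17099/(8100*(z + 5)) + 469/(90*(z + 5)**2) + 269/(81*(z - 4)) - 521/(100*(z - 5)).
Integrate each term; A/(z−a) gives A·log|z−a|; A/(z−a)² gives −A/(z−a).

-521*log(z - 5)/100 + 269*log(z - 4)/81 - 17099*log(z + 5)/8100 - 469/(90*z + 450) + C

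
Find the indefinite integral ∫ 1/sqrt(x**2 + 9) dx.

log(x + sqrt(x**2 + 9)) + C

Substitute x = 3·tan(θ), so dx = 3·sec(θ)^2 dθ and the radical becomes sqrt(x**2 + 9) = 3·sec(θ) by the Pythagorean identity.
Integrate the resulting trig expression in θ, then back-substitute tan(θ) = x/3, sec(θ) = sqrt(x**2 + 9)/3 (absorbing any constant into C).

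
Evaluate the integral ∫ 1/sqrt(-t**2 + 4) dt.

asin(t/2) + C

Substitute t = 2·sin(θ), so dt = 2·cos(θ) dθ and the radical becomes sqrt(-t**2 + 4) = 2·cos(θ) by the Pythagorean identity.
Integrate the resulting trig expression in θ, then back-substitute θ = asin(t/2), sin(θ) = t/2, cos(θ) = sqrt(-t**2 + 4)/2 (absorbing any constant into C).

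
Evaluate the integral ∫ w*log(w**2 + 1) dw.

Let u = w**2 + 1, so du = (2*w) dw.
The integral becomes (1/2)·∫ log(u) du; integrate by parts with u′=log(u), dv′=du.

w**2*log(w**2 + 1)/2 - w**2/2 + log(w**2 + 1)/2 + C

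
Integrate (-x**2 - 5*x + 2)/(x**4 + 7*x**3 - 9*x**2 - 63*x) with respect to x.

Factor the denominator: x*(x - 3)*(x + 3)*(x + 7).
Partial-fraction decomposition: 3/(70*(x + 7)) + 1/(9*(x + 3)) - 11/(90*(x - 3)) - 2/(63*x).
Integrate each term: A/(x−a) contributes A·log|x−a|.

-2*log(x)/63 - 11*log(x - 3)/90 + log(x + 3)/9 + 3*log(x + 7)/70 + C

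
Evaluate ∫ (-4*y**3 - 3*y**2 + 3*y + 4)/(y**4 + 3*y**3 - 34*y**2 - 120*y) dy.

Factor the denominator: y*(y - 6)*(y + 4)*(y + 5).
Partial-fraction decomposition: -414/(55*(y + 5)) + 5/(y + 4) - 95/(66*(y - 6)) - 1/(30*y).
Integrate each term: A/(y−a) contributes A·log|y−a|.

-log(y)/30 - 95*log(y - 6)/66 + 5*log(y + 4) - 414*log(y + 5)/55 + C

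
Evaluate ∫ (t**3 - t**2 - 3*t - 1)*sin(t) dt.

-t**3*cos(t) + 3*t**2*sin(t) + t**2*cos(t) - 2*t*sin(t) + 9*t*cos(t) - 9*sin(t) - cos(t) + C

Use integration by parts with u = t**3 - t**2 - 3*t - 1, dv = sin(t) dt, so v = -cos(t).
Apply parts 3 times (tabular method): alternate signs, differentiate u down to 0, integrate dv up.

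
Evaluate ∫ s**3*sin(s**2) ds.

Let u = s², du = 2s ds; rewrite as (1/2)∫ u^1·sin(1u) du.
Now integrate by parts 1 time.

-s**2*cos(s**2)/2 + sin(s**2)/2 + C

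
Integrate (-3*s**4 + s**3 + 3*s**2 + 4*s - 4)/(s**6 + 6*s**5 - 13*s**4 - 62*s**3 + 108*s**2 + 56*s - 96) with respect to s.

-29*log(s - 2)/144 + log(s - 1)/70 + log(s + 1)/30 - 67*log(s + 4)/90 + 503*log(s + 6)/560 + 1/(6*s - 12) + C

Factor the denominator: (s - 2)**2*(s - 1)*(s + 1)*(s + 4)*(s + 6).
Partial-fraction decomposition: 503/(560*(s + 6)) - 67/(90*(s + 4)) + 1/(30*(s + 1)) + 1/(70*(s - 1)) - 29/(144*(s - 2)) - 1/(6*(s - 2)**2).
Integrate each term; A/(s−a) gives A·log|s−a|; A/(s−a)² gives −A/(s−a).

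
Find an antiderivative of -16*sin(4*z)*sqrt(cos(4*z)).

8*cos(4*z)**(3/2)/3 + C

Let u = cos(4*z), so du = (-4*sin(4*z)) dz.
Rewriting, the integral becomes 4·∫ √u du = 4·(2/3)u^(3/2).
Substituting back, u = cos(4*z).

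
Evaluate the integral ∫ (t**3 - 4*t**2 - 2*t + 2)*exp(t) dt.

Use integration by parts with u = t**3 - 4*t**2 - 2*t + 2, dv = exp(t) dt, so v = exp(t).
Apply parts 3 times (tabular method): alternate signs, differentiate u down to 0, integrate dv up.

(t**3 - 7*t**2 + 12*t - 10)*exp(t) + C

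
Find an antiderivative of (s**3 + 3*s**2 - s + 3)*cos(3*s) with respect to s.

Use integration by parts with u = s**3 + 3*s**2 - s + 3, dv = cos(3*s) ds, so v = sin(3*s)/3.
Apply parts 3 times (tabular method): alternate signs, differentiate u down to 0, integrate dv up.

s**3*sin(3*s)/3 + s**2*sin(3*s) + s**2*cos(3*s)/3 - 5*s*sin(3*s)/9 + 2*s*cos(3*s)/3 + 7*sin(3*s)/9 - 5*cos(3*s)/27 + C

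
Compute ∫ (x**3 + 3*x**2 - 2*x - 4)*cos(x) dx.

Use integration by parts with u = x**3 + 3*x**2 - 2*x - 4, dv = cos(x) dx, so v = sin(x).
Apply parts 3 times (tabular method): alternate signs, differentiate u down to 0, integrate dv up.

x**3*sin(x) + 3*x**2*sin(x) + 3*x**2*cos(x) - 8*x*sin(x) + 6*x*cos(x) - 10*sin(x) - 8*cos(x) + C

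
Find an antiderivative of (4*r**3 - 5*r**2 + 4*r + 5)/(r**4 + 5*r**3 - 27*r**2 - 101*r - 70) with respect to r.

Factor the denominator: (r - 5)*(r + 1)*(r + 2)*(r + 7).
Partial-fraction decomposition: 41/(9*(r + 7)) - 11/(7*(r + 2)) + 2/(9*(r + 1)) + 50/(63*(r - 5)).
Integrate each term: A/(r−a) contributes A·log|r−a|.

50*log(r - 5)/63 + 2*log(r + 1)/9 - 11*log(r + 2)/7 + 41*log(r + 7)/9 + C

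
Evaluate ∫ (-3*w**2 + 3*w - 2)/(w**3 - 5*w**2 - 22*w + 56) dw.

Factor the denominator: (w - 7)*(w - 2)*(w + 4).
Partial-fraction decomposition: -31/(33*(w + 4)) + 4/(15*(w - 2)) - 128/(55*(w - 7)).
Integrate each term: A/(w−a) contributes A·log|w−a|.

-128*log(w - 7)/55 + 4*log(w - 2)/15 - 31*log(w + 4)/33 + C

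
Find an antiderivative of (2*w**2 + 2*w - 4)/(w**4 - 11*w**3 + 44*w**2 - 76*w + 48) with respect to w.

9*log(w - 4) - 20*log(w - 3) + 11*log(w - 2) - 4/(w - 2) + C

Factor the denominator: (w - 4)*(w - 3)*(w - 2)**2.
Partial-fraction decomposition: 11/(w - 2) + 4/(w - 2)**2 - 20/(w - 3) + 9/(w - 4).
Integrate each term; A/(w−a) gives A·log|w−a|; A/(w−a)² gives −A/(w−a).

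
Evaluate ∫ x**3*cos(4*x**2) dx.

x**2*sin(4*x**2)/8 + cos(4*x**2)/32 + C

Let u = x², du = 2x dx; rewrite as (1/2)∫ u^1·cos(4u) du.
Now integrate by parts 1 time.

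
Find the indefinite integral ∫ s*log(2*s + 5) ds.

Use integration by parts with u = log(2*s + 5), dv = s ds.
Then du = 2/(2*s + 5) ds and v = s**2/2.

s**2*log(2*s + 5)/2 - s**2/4 + 5*s/4 - 25*log(2*s + 5)/8 + C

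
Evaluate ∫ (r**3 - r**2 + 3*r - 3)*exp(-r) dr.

(-r**3 - 2*r**2 - 7*r - 4)*exp(-r) + C

Use integration by parts with u = r**3 - r**2 + 3*r - 3, dv = exp(-r) dr, so v = -exp(-r).
Apply parts 3 times (tabular method): alternate signs, differentiate u down to 0, integrate dv up.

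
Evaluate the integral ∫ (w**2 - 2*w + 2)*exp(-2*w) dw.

Use integration by parts with u = w**2 - 2*w + 2, dv = exp(-2*w) dw, so v = -exp(-2*w)/2.
Apply parts 2 times (tabular method): alternate signs, differentiate u down to 0, integrate dv up.

(-2*w**2 + 2*w - 3)*exp(-2*w)/4 + C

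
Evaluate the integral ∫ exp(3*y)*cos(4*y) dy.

4*exp(3*y)*sin(4*y)/25 + 3*exp(3*y)*cos(4*y)/25 + C

Let I denote the integral. Integrate by parts with u = cos(4*y), dv = exp(3*y) dy, so v = exp(3*y)/3: I = exp(3*y)*cos(4*y)/3 + (4/3)·∫ exp(3*y)*sin(4*y) dy.
Apply parts again with u = sin(4*y), dv = exp(3*y) dy: ∫ exp(3*y)*sin(4*y) dy = exp(3*y)*sin(4*y)/3 − (4/3)·I. Substituting back brings back I: I = 4*exp(3*y)*sin(4*y)/9 + exp(3*y)*cos(4*y)/3 − (16/9)·I.
Solving for I: (1 + 16/9)·I equals the remaining terms, so I = (9/25)·(4*exp(3*y)*sin(4*y)/9 + exp(3*y)*cos(4*y)/3).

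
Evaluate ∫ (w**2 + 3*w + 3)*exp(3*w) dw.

Use integration by parts with u = w**2 + 3*w + 3, dv = exp(3*w) dw, so v = exp(3*w)/3.
Apply parts 2 times (tabular method): alternate signs, differentiate u down to 0, integrate dv up.

(9*w**2 + 21*w + 20)*exp(3*w)/27 + C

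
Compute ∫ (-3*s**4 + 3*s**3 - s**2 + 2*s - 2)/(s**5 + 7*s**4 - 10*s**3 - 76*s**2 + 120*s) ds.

Factor the denominator: s*(s - 2)**2*(s + 5)*(s + 6).
Partial-fraction decomposition: -2293/(192*(s + 6)) + 2287/(245*(s + 5)) - 1177/(3136*(s - 2)) - 13/(56*(s - 2)**2) - 1/(60*s).
Integrate each term; A/(s−a) gives A·log|s−a|; A/(s−a)² gives −A/(s−a).

-log(s)/60 - 1177*log(s - 2)/3136 + 2287*log(s + 5)/245 - 2293*log(s + 6)/192 + 13/(56*s - 112) + C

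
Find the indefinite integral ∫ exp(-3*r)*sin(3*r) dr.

-exp(-3*r)*sin(3*r)/6 - exp(-3*r)*cos(3*r)/6 + C

Let I denote the integral. Integrate by parts with u = sin(3*r), dv = exp(-3*r) dr, so v = -exp(-3*r)/3: I = -exp(-3*r)*sin(3*r)/3 + ∫ exp(-3*r)*cos(3*r) dr.
Apply parts again with u = cos(3*r), dv = exp(-3*r) dr: ∫ exp(-3*r)*cos(3*r) dr = -exp(-3*r)*cos(3*r)/3 − I. Substituting back brings back I: I = -exp(-3*r)*sin(3*r)/3 - exp(-3*r)*cos(3*r)/3 − I.
Solving for I: (1 + 1)·I equals the remaining terms, so I = (1/2)·(-exp(-3*r)*sin(3*r)/3 - exp(-3*r)*cos(3*r)/3).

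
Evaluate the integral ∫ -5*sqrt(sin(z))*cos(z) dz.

-10*sin(z)**(3/2)/3 + C

Let u = sin(z), so du = (cos(z)) dz.
Rewriting, the integral becomes -5·∫ √u du = -5·(2/3)u^(3/2).
Substituting back, u = sin(z).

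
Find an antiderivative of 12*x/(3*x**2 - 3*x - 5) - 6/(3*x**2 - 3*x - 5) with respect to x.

2*log(3*x**2 - 3*x - 5) + C

Let u = 3*x**2 - 3*x - 5, so du = (6*x - 3) dx.
Rewriting, the integral becomes 2·∫ 1/u du = 2·log(u).
Substituting back, u = 3*x**2 - 3*x - 5.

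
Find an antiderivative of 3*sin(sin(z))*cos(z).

-3*cos(sin(z)) + C

Let u = sin(z), so du = (cos(z)) dz.
Rewriting, the integral becomes 3·∫ sin(u) du = 3·-cos(u).
Substituting back, u = sin(z).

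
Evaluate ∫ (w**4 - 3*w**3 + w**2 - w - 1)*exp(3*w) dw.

Use integration by parts with u = w**4 - 3*w**3 + w**2 - w - 1, dv = exp(3*w) dw, so v = exp(3*w)/3.
Apply parts 4 times (tabular method): alternate signs, differentiate u down to 0, integrate dv up.

(27*w**4 - 117*w**3 + 144*w**2 - 123*w + 14)*exp(3*w)/81 + C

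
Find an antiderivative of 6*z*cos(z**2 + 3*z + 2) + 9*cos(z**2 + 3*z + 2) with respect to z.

Let u = z**2 + 3*z + 2, so du = (2*z + 3) dz.
Rewriting, the integral becomes 3·∫ cos(u) du = 3·sin(u).
Substituting back, u = z**2 + 3*z + 2.

3*sin(z**2 + 3*z + 2) + C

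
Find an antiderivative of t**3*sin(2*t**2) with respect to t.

-t**2*cos(2*t**2)/4 + sin(2*t**2)/8 + C

Let u = t², du = 2t dt; rewrite as (1/2)∫ u^1·sin(2u) du.
Now integrate by parts 1 time.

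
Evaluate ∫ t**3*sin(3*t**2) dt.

Let u = t², du = 2t dt; rewrite as (1/2)∫ u^1·sin(3u) du.
Now integrate by parts 1 time.

-t**2*cos(3*t**2)/6 + sin(3*t**2)/18 + C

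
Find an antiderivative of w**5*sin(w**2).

Let u = w², du = 2w dw; rewrite as (1/2)∫ u^2·sin(1u) du.
Now integrate by parts 2 times.

-w**4*cos(w**2)/2 + w**2*sin(w**2) + cos(w**2) + C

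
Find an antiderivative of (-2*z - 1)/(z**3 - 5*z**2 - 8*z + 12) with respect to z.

Factor the denominator: (z - 6)*(z - 1)*(z + 2).
Partial-fraction decomposition: 1/(8*(z + 2)) + 1/(5*(z - 1)) - 13/(40*(z - 6)).
Integrate each term: A/(z−a) contributes A·log|z−a|.

-13*log(z - 6)/40 + log(z - 1)/5 + log(z + 2)/8 + C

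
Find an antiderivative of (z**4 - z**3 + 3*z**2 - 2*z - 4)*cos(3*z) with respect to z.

z**4*sin(3*z)/3 - z**3*sin(3*z)/3 + 4*z**3*cos(3*z)/9 + 5*z**2*sin(3*z)/9 - z**2*cos(3*z)/3 - 4*z*sin(3*z)/9 + 10*z*cos(3*z)/27 - 118*sin(3*z)/81 - 4*cos(3*z)/27 + C

Use integration by parts with u = z**4 - z**3 + 3*z**2 - 2*z - 4, dv = cos(3*z) dz, so v = sin(3*z)/3.
Apply parts 4 times (tabular method): alternate signs, differentiate u down to 0, integrate dv up.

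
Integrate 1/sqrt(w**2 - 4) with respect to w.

log(w + sqrt(w**2 - 4)) + C

Substitute w = 2·sec(θ), so dw = 2·sec(θ)*tan(θ) dθ and the radical becomes sqrt(w**2 - 4) = 2·tan(θ) by the Pythagorean identity.
Integrate the resulting trig expression in θ, then back-substitute sec(θ) = w/2, tan(θ) = sqrt(w**2 - 4)/2 (absorbing any constant into C).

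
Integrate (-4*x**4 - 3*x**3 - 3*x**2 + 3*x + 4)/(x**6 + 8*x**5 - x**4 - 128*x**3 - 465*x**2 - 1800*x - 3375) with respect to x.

-2931*log(x - 5)/27200 + 275*log(x + 3)/576 - 3589*log(x + 5)/14450 - 631*log(x**2 + 9)/10404 - 67*atan(x/3)/10404 + 2211/(680*x + 3400) + C

Factor the denominator: (x - 5)*(x + 3)*(x + 5)**2*(x**2 + 9).
Partial-fraction decomposition: -(1262*x + 201)/(10404*(x**2 + 9)) - 3589/(14450*(x + 5)) - 2211/(680*(x + 5)**2) + 275/(576*(x + 3)) - 2931/(27200*(x - 5)).
Integrate each term; A/(x−a) gives A·log|x−a|; the (Bx+D)/(x²+p²) term gives a log and an atan.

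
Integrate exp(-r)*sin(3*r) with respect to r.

Let I denote the integral. Integrate by parts with u = sin(3*r), dv = exp(-r) dr, so v = -exp(-r): I = -exp(-r)*sin(3*r) + 3·∫ exp(-r)*cos(3*r) dr.
Apply parts again with u = cos(3*r), dv = exp(-r) dr: ∫ exp(-r)*cos(3*r) dr = -exp(-r)*cos(3*r) − 3·I. Substituting back brings back I: I = -exp(-r)*sin(3*r) - 3*exp(-r)*cos(3*r) − 9·I.
Solving for I: (1 + 9)·I equals the remaining terms, so I = (1/10)·(-exp(-r)*sin(3*r) - 3*exp(-r)*cos(3*r)).

-exp(-r)*sin(3*r)/10 - 3*exp(-r)*cos(3*r)/10 + C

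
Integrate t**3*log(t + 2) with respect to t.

Use integration by parts with u = log(t + 2), dv = t**3 dt.
Then du = 1/(t + 2) dt and v = t**4/4.

t**4*log(t + 2)/4 - t**4/16 + t**3/6 - t**2/2 + 2*t - 4*log(t + 2) + C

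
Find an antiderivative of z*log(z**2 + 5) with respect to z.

Let u = z**2 + 5, so du = (2*z) dz.
The integral becomes (1/2)·∫ log(u) du; integrate by parts with u′=log(u), dv′=du.

z**2*log(z**2 + 5)/2 - z**2/2 + 5*log(z**2 + 5)/2 + C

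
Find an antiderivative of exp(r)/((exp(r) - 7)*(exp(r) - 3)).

log(exp(r) - 7)/4 - log(exp(r) - 3)/4 + C

Let u = e^r, du = e^r dr.
The integral becomes ∫ du/((u-7)(u-3)); decompose into partial fractions.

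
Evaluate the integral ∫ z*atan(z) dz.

z**2*atan(z)/2 - z/2 + atan(z)/2 + C

Use integration by parts with u = arctan(z), dv = z dz.
Then du = 1/(z**2 + 1) dz.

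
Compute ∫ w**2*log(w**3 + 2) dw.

Let u = w**3 + 2, so du = (3*w**2) dw.
The integral becomes (1/3)·∫ log(u) du; integrate by parts with u′=log(u), dv′=du.

w**3*log(w**3 + 2)/3 - w**3/3 + 2*log(w**3 + 2)/3 + C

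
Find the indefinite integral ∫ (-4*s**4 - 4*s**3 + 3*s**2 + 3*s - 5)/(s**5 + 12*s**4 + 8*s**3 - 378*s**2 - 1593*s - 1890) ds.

Factor the denominator: (s - 6)*(s + 3)**2*(s + 5)*(s + 7).
Partial-fraction decomposition: -8111/(416*(s + 7)) + 1945/(88*(s + 5)) - 15793/(2592*(s + 3)) + 203/(72*(s + 3)**2) - 5927/(11583*(s - 6)).
Integrate each term; A/(s−a) gives A·log|s−a|; A/(s−a)² gives −A/(s−a).

-5927*log(s - 6)/11583 - 15793*log(s + 3)/2592 + 1945*log(s + 5)/88 - 8111*log(s + 7)/416 - 203/(72*s + 216) + C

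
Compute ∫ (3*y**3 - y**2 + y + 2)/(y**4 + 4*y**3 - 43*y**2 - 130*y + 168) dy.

62*log(y - 6)/65 - log(y - 1)/40 - 7*log(y + 4)/5 + 361*log(y + 7)/104 + C

Factor the denominator: (y - 6)*(y - 1)*(y + 4)*(y + 7).
Partial-fraction decomposition: 361/(104*(y + 7)) - 7/(5*(y + 4)) - 1/(40*(y - 1)) + 62/(65*(y - 6)).
Integrate each term: A/(y−a) contributes A·log|y−a|.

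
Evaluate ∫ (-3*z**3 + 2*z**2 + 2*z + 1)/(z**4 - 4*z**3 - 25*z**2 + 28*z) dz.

log(z)/28 - 458*log(z - 7)/231 - log(z - 1)/15 - 217*log(z + 4)/220 + C

Factor the denominator: z*(z - 7)*(z - 1)*(z + 4).
Partial-fraction decomposition: -217/(220*(z + 4)) - 1/(15*(z - 1)) - 458/(231*(z - 7)) + 1/(28*z).
Integrate each term: A/(z−a) contributes A·log|z−a|.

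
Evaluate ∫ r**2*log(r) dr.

r**3*log(r)/3 - r**3/9 + C

Use integration by parts with u = log(r), dv = r**2 dr.
Then du = 1/r dr and v = r**3/3.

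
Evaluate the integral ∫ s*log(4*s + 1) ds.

Use integration by parts with u = log(4*s + 1), dv = s ds.
Then du = 4/(4*s + 1) ds and v = s**2/2.

s**2*log(4*s + 1)/2 - s**2/4 + s/8 - log(4*s + 1)/32 + C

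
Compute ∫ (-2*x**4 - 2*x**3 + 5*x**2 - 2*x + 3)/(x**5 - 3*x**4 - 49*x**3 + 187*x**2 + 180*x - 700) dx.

-13807*log(x - 5)/10584 - 29*log(x - 2)/324 - 11*log(x + 2)/980 - 1927*log(x + 7)/3240 + 691/(126*x - 630) + C

Factor the denominator: (x - 5)**2*(x - 2)*(x + 2)*(x + 7).
Partial-fraction decomposition: -1927/(3240*(x + 7)) - 11/(980*(x + 2)) - 29/(324*(x - 2)) - 13807/(10584*(x - 5)) - 691/(126*(x - 5)**2).
Integrate each term; A/(x−a) gives A·log|x−a|; A/(x−a)² gives −A/(x−a).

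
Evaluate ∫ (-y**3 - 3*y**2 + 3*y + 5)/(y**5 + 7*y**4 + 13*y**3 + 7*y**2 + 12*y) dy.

5*log(y)/12 + 2*log(y + 3)/15 + 9*log(y + 4)/68 - 29*log(y**2 + 1)/85 - 6*atan(y)/85 + C

Factor the denominator: y*(y + 3)*(y + 4)*(y**2 + 1).
Partial-fraction decomposition: -2*(29*y + 3)/(85*(y**2 + 1)) + 9/(68*(y + 4)) + 2/(15*(y + 3)) + 5/(12*y).
Integrate each term; A/(y−a) gives A·log|y−a|; the (By+D)/(y²+p²) term gives a log and an atan.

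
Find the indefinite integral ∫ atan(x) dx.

Use integration by parts with u = arctan(x), dv = dx.
Then du = 1/(x**2 + 1) dx.

x*atan(x) - log(x**2 + 1)/2 + C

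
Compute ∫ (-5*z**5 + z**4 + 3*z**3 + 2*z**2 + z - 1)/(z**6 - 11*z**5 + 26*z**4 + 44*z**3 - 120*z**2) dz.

Factor the denominator: z**2*(z - 6)*(z - 5)*(z - 2)*(z + 2).
Partial-fraction decomposition: -157/(896*(z + 2)) - 37/(64*(z - 2)) + 4857/(175*(z - 5)) - 36859/(1152*(z - 6)) - 19/(3600*z) + 1/(120*z**2).
Integrate each term; A/(z−a) gives A·log|z−a|; A/(z−a)² gives −A/(z−a).

-19*log(z)/3600 - 36859*log(z - 6)/1152 + 4857*log(z - 5)/175 - 37*log(z - 2)/64 - 157*log(z + 2)/896 - 1/(120*z) + C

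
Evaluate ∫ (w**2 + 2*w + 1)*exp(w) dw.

(w**2 + 1)*exp(w) + C

Use integration by parts with u = w**2 + 2*w + 1, dv = exp(w) dw, so v = exp(w).
Apply parts 2 times (tabular method): alternate signs, differentiate u down to 0, integrate dv up.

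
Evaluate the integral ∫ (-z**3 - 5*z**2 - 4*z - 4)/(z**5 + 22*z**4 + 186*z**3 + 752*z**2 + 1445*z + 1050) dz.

Factor the denominator: (z + 2)*(z + 3)*(z + 5)**2*(z + 7).
Partial-fraction decomposition: 61/(40*(z + 7)) - 71/(36*(z + 5)) + 4/(3*(z + 5)**2) + 5/(8*(z + 3)) - 8/(45*(z + 2)).
Integrate each term; A/(z−a) gives A·log|z−a|; A/(z−a)² gives −A/(z−a).

-8*log(z + 2)/45 + 5*log(z + 3)/8 - 71*log(z + 5)/36 + 61*log(z + 7)/40 - 4/(3*z + 15) + C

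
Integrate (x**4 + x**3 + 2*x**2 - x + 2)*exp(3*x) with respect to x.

(27*x**4 - 9*x**3 + 63*x**2 - 69*x + 77)*exp(3*x)/81 + C

Use integration by parts with u = x**4 + x**3 + 2*x**2 - x + 2, dv = exp(3*x) dx, so v = exp(3*x)/3.
Apply parts 4 times (tabular method): alternate signs, differentiate u down to 0, integrate dv up.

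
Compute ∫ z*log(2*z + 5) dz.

Use integration by parts with u = log(2*z + 5), dv = z dz.
Then du = 2/(2*z + 5) dz and v = z**2/2.

z**2*log(2*z + 5)/2 - z**2/4 + 5*z/4 - 25*log(2*z + 5)/8 + C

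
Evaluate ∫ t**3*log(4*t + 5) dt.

t**4*log(4*t + 5)/4 - t**4/16 + 5*t**3/48 - 25*t**2/128 + 125*t/256 - 625*log(4*t + 5)/1024 + C

Use integration by parts with u = log(4*t + 5), dv = t**3 dt.
Then du = 4/(4*t + 5) dt and v = t**4/4.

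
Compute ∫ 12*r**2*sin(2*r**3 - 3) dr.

-2*cos(2*r**3 - 3) + C

Let u = 2*r**3 - 3, so du = (6*r**2) dr.
Rewriting, the integral becomes 2·∫ sin(u) du = 2·-cos(u).
Substituting back, u = 2*r**3 - 3.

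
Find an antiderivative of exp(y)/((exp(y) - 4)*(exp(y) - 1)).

log(exp(y) - 4)/3 - log(exp(y) - 1)/3 + C

Let u = e^y, du = e^y dy.
The integral becomes ∫ du/((u-1)(u-4)); decompose into partial fractions.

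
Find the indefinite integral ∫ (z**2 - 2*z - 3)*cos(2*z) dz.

Use integration by parts with u = z**2 - 2*z - 3, dv = cos(2*z) dz, so v = sin(2*z)/2.
Apply parts 2 times (tabular method): alternate signs, differentiate u down to 0, integrate dv up.

z**2*sin(2*z)/2 - z*sin(2*z) + z*cos(2*z)/2 - 7*sin(2*z)/4 - cos(2*z)/2 + C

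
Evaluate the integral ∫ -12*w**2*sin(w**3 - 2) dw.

4*cos(w**3 - 2) + C

Let u = w**3 - 2, so du = (3*w**2) dw.
Rewriting, the integral becomes -4·∫ sin(u) du = -4·-cos(u).
Substituting back, u = w**3 - 2.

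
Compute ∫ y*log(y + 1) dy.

y**2*log(y + 1)/2 - y**2/4 + y/2 - log(y + 1)/2 + C

Use integration by parts with u = log(y + 1), dv = y dy.
Then du = 1/(y + 1) dy and v = y**2/2.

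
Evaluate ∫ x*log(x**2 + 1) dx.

Let u = x**2 + 1, so du = (2*x) dx.
The integral becomes (1/2)·∫ log(u) du; integrate by parts with u′=log(u), dv′=du.

x**2*log(x**2 + 1)/2 - x**2/2 + log(x**2 + 1)/2 + C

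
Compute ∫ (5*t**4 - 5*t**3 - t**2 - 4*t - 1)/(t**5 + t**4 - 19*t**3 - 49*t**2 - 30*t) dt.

Factor the denominator: t*(t - 5)*(t + 1)*(t + 2)*(t + 3).
Partial-fraction decomposition: 271/(24*(t + 3)) - 123/(14*(t + 2)) + 1/(t + 1) + 409/(280*(t - 5)) + 1/(30*t).
Integrate each term: A/(t−a) contributes A·log|t−a|.

log(t)/30 + 409*log(t - 5)/280 + log(t + 1) - 123*log(t + 2)/14 + 271*log(t + 3)/24 + C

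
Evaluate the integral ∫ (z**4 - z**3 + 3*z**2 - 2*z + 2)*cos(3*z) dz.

z**4*sin(3*z)/3 - z**3*sin(3*z)/3 + 4*z**3*cos(3*z)/9 + 5*z**2*sin(3*z)/9 - z**2*cos(3*z)/3 - 4*z*sin(3*z)/9 + 10*z*cos(3*z)/27 + 44*sin(3*z)/81 - 4*cos(3*z)/27 + C

Use integration by parts with u = z**4 - z**3 + 3*z**2 - 2*z + 2, dv = cos(3*z) dz, so v = sin(3*z)/3.
Apply parts 4 times (tabular method): alternate signs, differentiate u down to 0, integrate dv up.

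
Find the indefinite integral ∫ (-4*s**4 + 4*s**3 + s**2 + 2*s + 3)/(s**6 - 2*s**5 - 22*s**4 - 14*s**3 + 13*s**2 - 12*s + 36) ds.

-1423*log(s - 6)/4440 - log(s - 1)/20 - 31*log(s + 2)/40 + 71*log(s + 3)/60 - 7*log(s**2 + 1)/370 - atan(s)/37 + C

Factor the denominator: (s - 6)*(s - 1)*(s + 2)*(s + 3)*(s**2 + 1).
Partial-fraction decomposition: -(7*s + 5)/(185*(s**2 + 1)) + 71/(60*(s + 3)) - 31/(40*(s + 2)) - 1/(20*(s - 1)) - 1423/(4440*(s - 6)).
Integrate each term; A/(s−a) gives A·log|s−a|; the (Bs+D)/(s²+p²) term gives a log and an atan.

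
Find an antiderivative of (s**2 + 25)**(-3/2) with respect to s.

Substitute s = 5·tan(θ), so ds = 5·sec(θ)^2 dθ and the radical becomes sqrt(s**2 + 25) = 5·sec(θ) by the Pythagorean identity.
Integrate the resulting trig expression in θ, then back-substitute tan(θ) = s/5, sec(θ) = sqrt(s**2 + 25)/5 (absorbing any constant into C).

s/(25*sqrt(s**2 + 25)) + C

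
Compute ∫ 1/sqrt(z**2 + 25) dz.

log(z + sqrt(z**2 + 25)) + C

Substitute z = 5·tan(θ), so dz = 5·sec(θ)^2 dθ and the radical becomes sqrt(z**2 + 25) = 5·sec(θ) by the Pythagorean identity.
Integrate the resulting trig expression in θ, then back-substitute tan(θ) = z/5, sec(θ) = sqrt(z**2 + 25)/5 (absorbing any constant into C).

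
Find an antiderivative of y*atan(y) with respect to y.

Use integration by parts with u = arctan(y), dv = y dy.
Then du = 1/(y**2 + 1) dy.

y**2*atan(y)/2 - y/2 + atan(y)/2 + C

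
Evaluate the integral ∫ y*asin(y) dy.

Use integration by parts with u = arcsin(y), dv = y dy.
Then du = 1/sqrt(-y**2 + 1) dy.

y**2*asin(y)/2 + y*sqrt(-y**2 + 1)/4 - asin(y)/4 + C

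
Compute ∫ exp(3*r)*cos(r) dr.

Let I denote the integral. Integrate by parts with u = cos(r), dv = exp(3*r) dr, so v = exp(3*r)/3: I = exp(3*r)*cos(r)/3 + (1/3)·∫ exp(3*r)*sin(r) dr.
Apply parts again with u = sin(r), dv = exp(3*r) dr: ∫ exp(3*r)*sin(r) dr = exp(3*r)*sin(r)/3 − (1/3)·I. Substituting back brings back I: I = exp(3*r)*sin(r)/9 + exp(3*r)*cos(r)/3 − (1/9)·I.
Solving for I: (1 + 1/9)·I equals the remaining terms, so I = (9/10)·(exp(3*r)*sin(r)/9 + exp(3*r)*cos(r)/3).

exp(3*r)*sin(r)/10 + 3*exp(3*r)*cos(r)/10 + C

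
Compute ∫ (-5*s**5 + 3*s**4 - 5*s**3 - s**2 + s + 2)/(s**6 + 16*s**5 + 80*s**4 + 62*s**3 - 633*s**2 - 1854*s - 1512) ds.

-1111*log(s - 3)/12600 - 122*log(s + 2)/25 - 31307*log(s + 3)/288 + 3095*log(s + 4)/21 - 92899*log(s + 7)/2400 - 1583/(24*s + 72) + C

Factor the denominator: (s - 3)*(s + 2)*(s + 3)**2*(s + 4)*(s + 7).
Partial-fraction decomposition: -92899/(2400*(s + 7)) + 3095/(21*(s + 4)) - 31307/(288*(s + 3)) + 1583/(24*(s + 3)**2) - 122/(25*(s + 2)) - 1111/(12600*(s - 3)).
Integrate each term; A/(s−a) gives A·log|s−a|; A/(s−a)² gives −A/(s−a).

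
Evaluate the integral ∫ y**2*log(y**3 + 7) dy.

y**3*log(y**3 + 7)/3 - y**3/3 + 7*log(y**3 + 7)/3 + C

Let u = y**3 + 7, so du = (3*y**2) dy.
The integral becomes (1/3)·∫ log(u) du; integrate by parts with u′=log(u), dv′=du.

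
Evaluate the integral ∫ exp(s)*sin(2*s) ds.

exp(s)*sin(2*s)/5 - 2*exp(s)*cos(2*s)/5 + C

Let I denote the integral. Integrate by parts with u = sin(2*s), dv = exp(s) ds, so v = exp(s): I = exp(s)*sin(2*s) − 2·∫ exp(s)*cos(2*s) ds.
Apply parts again with u = cos(2*s), dv = exp(s) ds: ∫ exp(s)*cos(2*s) ds = exp(s)*cos(2*s) + 2·I. Substituting back brings back I: I = exp(s)*sin(2*s) - 2*exp(s)*cos(2*s) − 4·I.
Solving for I: (1 + 4)·I equals the remaining terms, so I = (1/5)·(exp(s)*sin(2*s) - 2*exp(s)*cos(2*s)).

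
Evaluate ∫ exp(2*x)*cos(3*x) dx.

3*exp(2*x)*sin(3*x)/13 + 2*exp(2*x)*cos(3*x)/13 + C

Let I denote the integral. Integrate by parts with u = cos(3*x), dv = exp(2*x) dx, so v = exp(2*x)/2: I = exp(2*x)*cos(3*x)/2 + (3/2)·∫ exp(2*x)*sin(3*x) dx.
Apply parts again with u = sin(3*x), dv = exp(2*x) dx: ∫ exp(2*x)*sin(3*x) dx = exp(2*x)*sin(3*x)/2 − (3/2)·I. Substituting back brings back I: I = 3*exp(2*x)*sin(3*x)/4 + exp(2*x)*cos(3*x)/2 − (9/4)·I.
Solving for I: (1 + 9/4)·I equals the remaining terms, so I = (4/13)·(3*exp(2*x)*sin(3*x)/4 + exp(2*x)*cos(3*x)/2).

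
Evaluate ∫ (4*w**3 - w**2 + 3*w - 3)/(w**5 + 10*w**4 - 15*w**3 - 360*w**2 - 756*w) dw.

Factor the denominator: w*(w - 6)*(w + 3)*(w + 6)*(w + 7).
Partial-fraction decomposition: -1445/(364*(w + 7)) + 307/(72*(w + 6)) - 43/(108*(w + 3)) + 281/(2808*(w - 6)) + 1/(252*w).
Integrate each term: A/(w−a) contributes A·log|w−a|.

log(w)/252 + 281*log(w - 6)/2808 - 43*log(w + 3)/108 + 307*log(w + 6)/72 - 1445*log(w + 7)/364 + C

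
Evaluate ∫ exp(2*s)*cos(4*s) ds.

Let I denote the integral. Integrate by parts with u = cos(4*s), dv = exp(2*s) ds, so v = exp(2*s)/2: I = exp(2*s)*cos(4*s)/2 + 2·∫ exp(2*s)*sin(4*s) ds.
Apply parts again with u = sin(4*s), dv = exp(2*s) ds: ∫ exp(2*s)*sin(4*s) ds = exp(2*s)*sin(4*s)/2 − 2·I. Substituting back brings back I: I = exp(2*s)*sin(4*s) + exp(2*s)*cos(4*s)/2 − 4·I.
Solving for I: (1 + 4)·I equals the remaining terms, so I = (1/5)·(exp(2*s)*sin(4*s) + exp(2*s)*cos(4*s)/2).

exp(2*s)*sin(4*s)/5 + exp(2*s)*cos(4*s)/10 + C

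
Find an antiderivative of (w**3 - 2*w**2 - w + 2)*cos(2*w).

w**3*sin(2*w)/2 - w**2*sin(2*w) + 3*w**2*cos(2*w)/4 - 5*w*sin(2*w)/4 - w*cos(2*w) + 3*sin(2*w)/2 - 5*cos(2*w)/8 + C

Use integration by parts with u = w**3 - 2*w**2 - w + 2, dv = cos(2*w) dw, so v = sin(2*w)/2.
Apply parts 3 times (tabular method): alternate signs, differentiate u down to 0, integrate dv up.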